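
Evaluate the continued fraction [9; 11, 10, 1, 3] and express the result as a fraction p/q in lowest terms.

4336/477

Build up convergents one term at a time:
a_0 = 9: 9/1
a_1 = 11: 100/11
a_2 = 10: 1009/111
a_3 = 1: 1109/122
a_4 = 3: 4336/477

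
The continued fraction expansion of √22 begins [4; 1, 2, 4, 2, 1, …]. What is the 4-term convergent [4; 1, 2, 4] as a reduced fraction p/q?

Build up convergents one term at a time:
a_0 = 4: 4/1
a_1 = 1: 5/1
a_2 = 2: 14/3
a_3 = 4: 61/13

61/13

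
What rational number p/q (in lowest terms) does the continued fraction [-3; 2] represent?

a_0 = -3: -3/1
a_1 = 2: -5/2

-5/2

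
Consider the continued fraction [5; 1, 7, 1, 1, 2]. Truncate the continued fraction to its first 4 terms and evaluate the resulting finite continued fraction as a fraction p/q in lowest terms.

53/9

a_0 = 5: 5/1
a_1 = 1: 6/1
a_2 = 7: 47/8
a_3 = 1: 53/9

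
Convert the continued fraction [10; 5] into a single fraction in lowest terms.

Starting at the tail and folding back:
Start with 5.
10 + 1/(5/1) = 10 + 1/5 = 51/5

51/5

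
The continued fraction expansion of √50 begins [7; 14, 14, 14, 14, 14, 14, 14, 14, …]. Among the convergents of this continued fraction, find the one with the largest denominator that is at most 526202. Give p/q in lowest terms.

275807/39005

List convergents until the denominator exceeds the bound:
a_0 = 7: 7/1  (≤ bound)
a_1 = 14: 99/14  (≤ bound)
a_2 = 14: 1393/197  (≤ bound)
a_3 = 14: 19601/2772  (≤ bound)
a_4 = 14: 275807/39005  (≤ bound)
a_5 = 14: 3880899/548842  (> 526202, stop)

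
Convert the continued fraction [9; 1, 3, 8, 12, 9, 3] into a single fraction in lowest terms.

110250/11299

Compute successive convergents:
a_0 = 9: 9/1
a_1 = 1: 10/1
a_2 = 3: 39/4
a_3 = 8: 322/33
a_4 = 12: 3903/400
a_5 = 9: 35449/3633
a_6 = 3: 110250/11299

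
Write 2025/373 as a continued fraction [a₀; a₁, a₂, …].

[5; 2, 3, 53]

2025 = 5·373 + 160, so a_0 = 5
373 = 2·160 + 53, so a_1 = 2
160 = 3·53 + 1, so a_2 = 3
53 = 53·1 + 0, so a_3 = 53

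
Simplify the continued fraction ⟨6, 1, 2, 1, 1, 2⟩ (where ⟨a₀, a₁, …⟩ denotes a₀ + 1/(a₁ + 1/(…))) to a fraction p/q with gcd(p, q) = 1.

Compute successive convergents:
a_0 = 6: 6/1
a_1 = 1: 7/1
a_2 = 2: 20/3
a_3 = 1: 27/4
a_4 = 1: 47/7
a_5 = 2: 121/18

121/18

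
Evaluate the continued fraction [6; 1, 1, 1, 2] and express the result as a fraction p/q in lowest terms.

Collapse the nested fraction from the inside out:
Start with 2.
1 + 1/(2/1) = 1 + 1/2 = 3/2
1 + 1/(3/2) = 1 + 2/3 = 5/3
1 + 1/(5/3) = 1 + 3/5 = 8/5
6 + 1/(8/5) = 6 + 5/8 = 53/8

53/8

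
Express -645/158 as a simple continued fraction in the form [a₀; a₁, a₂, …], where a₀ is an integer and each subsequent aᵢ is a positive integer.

Repeatedly divide and take the remainder:
⌊-645/158⌋ = -5, remainder 145
⌊158/145⌋ = 1, remainder 13
⌊145/13⌋ = 11, remainder 2
⌊13/2⌋ = 6, remainder 1
⌊2/1⌋ = 2, remainder 0

[-5; 1, 11, 6, 2]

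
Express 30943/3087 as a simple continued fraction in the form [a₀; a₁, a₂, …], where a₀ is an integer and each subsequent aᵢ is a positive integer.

[10; 42, 3, 2, 10]

Run the Euclidean algorithm, recording each quotient:
⌊30943/3087⌋ = 10, remainder 73
⌊3087/73⌋ = 42, remainder 21
⌊73/21⌋ = 3, remainder 10
⌊21/10⌋ = 2, remainder 1
⌊10/1⌋ = 10, remainder 0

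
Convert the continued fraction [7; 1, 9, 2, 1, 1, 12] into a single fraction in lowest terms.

Start with 12.
1 + 1/(12/1) = 1 + 1/12 = 13/12
1 + 1/(13/12) = 1 + 12/13 = 25/13
2 + 1/(25/13) = 2 + 13/25 = 63/25
9 + 1/(63/25) = 9 + 25/63 = 592/63
1 + 1/(592/63) = 1 + 63/592 = 655/592
7 + 1/(655/592) = 7 + 592/655 = 5177/655

5177/655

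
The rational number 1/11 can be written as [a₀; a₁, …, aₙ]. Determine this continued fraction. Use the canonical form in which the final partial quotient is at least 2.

1 = 0·11 + 1, so a_0 = 0
11 = 11·1 + 0, so a_1 = 11

[0; 11]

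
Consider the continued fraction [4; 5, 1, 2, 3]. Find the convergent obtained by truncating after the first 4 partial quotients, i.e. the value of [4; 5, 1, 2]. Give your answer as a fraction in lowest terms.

71/17

Collapse the nested fraction from the inside out:
Start with 2.
1 + 1/(2/1) = 1 + 1/2 = 3/2
5 + 1/(3/2) = 5 + 2/3 = 17/3
4 + 1/(17/3) = 4 + 3/17 = 71/17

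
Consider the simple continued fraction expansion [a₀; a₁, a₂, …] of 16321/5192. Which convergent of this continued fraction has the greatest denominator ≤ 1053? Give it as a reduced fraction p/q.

2125/676

List convergents until the denominator exceeds the bound:
a_0 = 3: 3/1  (≤ bound)
a_1 = 6: 19/6  (≤ bound)
a_2 = 1: 22/7  (≤ bound)
a_3 = 31: 701/223  (≤ bound)
a_4 = 2: 1424/453  (≤ bound)
a_5 = 1: 2125/676  (≤ bound)
a_6 = 1: 3549/1129  (> 1053, stop)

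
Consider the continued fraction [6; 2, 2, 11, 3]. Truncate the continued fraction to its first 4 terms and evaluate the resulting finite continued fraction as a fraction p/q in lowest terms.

365/57

a_0 = 6: 6/1
a_1 = 2: 13/2
a_2 = 2: 32/5
a_3 = 11: 365/57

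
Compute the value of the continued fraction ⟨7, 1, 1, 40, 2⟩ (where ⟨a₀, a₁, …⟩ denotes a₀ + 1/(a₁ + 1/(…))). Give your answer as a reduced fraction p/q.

1231/164

Start with 2.
40 + 1/(2/1) = 40 + 1/2 = 81/2
1 + 1/(81/2) = 1 + 2/81 = 83/81
1 + 1/(83/81) = 1 + 81/83 = 164/83
7 + 1/(164/83) = 7 + 83/164 = 1231/164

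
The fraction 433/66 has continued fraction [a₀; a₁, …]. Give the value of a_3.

Repeatedly divide and take the remainder:
⌊433/66⌋ = 6, remainder 37
⌊66/37⌋ = 1, remainder 29
⌊37/29⌋ = 1, remainder 8
⌊29/8⌋ = 3, remainder 5

3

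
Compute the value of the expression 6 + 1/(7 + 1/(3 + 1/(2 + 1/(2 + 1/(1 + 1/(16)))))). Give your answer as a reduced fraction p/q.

17945/2924

Start with 16.
1 + 1/(16/1) = 1 + 1/16 = 17/16
2 + 1/(17/16) = 2 + 16/17 = 50/17
2 + 1/(50/17) = 2 + 17/50 = 117/50
3 + 1/(117/50) = 3 + 50/117 = 401/117
7 + 1/(401/117) = 7 + 117/401 = 2924/401
6 + 1/(2924/401) = 6 + 401/2924 = 17945/2924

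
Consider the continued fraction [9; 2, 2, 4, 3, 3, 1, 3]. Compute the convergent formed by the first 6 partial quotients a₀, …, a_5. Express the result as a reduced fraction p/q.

a_0 = 9: 9/1
a_1 = 2: 19/2
a_2 = 2: 47/5
a_3 = 4: 207/22
a_4 = 3: 668/71
a_5 = 3: 2211/235

2211/235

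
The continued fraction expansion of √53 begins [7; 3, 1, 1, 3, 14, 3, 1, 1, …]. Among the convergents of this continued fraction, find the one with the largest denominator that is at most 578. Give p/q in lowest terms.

2599/357

List convergents until the denominator exceeds the bound:
a_0 = 7: 7/1  (≤ bound)
a_1 = 3: 22/3  (≤ bound)
a_2 = 1: 29/4  (≤ bound)
a_3 = 1: 51/7  (≤ bound)
a_4 = 3: 182/25  (≤ bound)
a_5 = 14: 2599/357  (≤ bound)
a_6 = 3: 7979/1096  (> 578, stop)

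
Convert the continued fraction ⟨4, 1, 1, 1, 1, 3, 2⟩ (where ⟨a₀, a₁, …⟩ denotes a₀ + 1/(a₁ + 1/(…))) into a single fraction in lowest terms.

189/41

Collapse the nested fraction from the inside out:
Start with 2.
3 + 1/(2/1) = 3 + 1/2 = 7/2
1 + 1/(7/2) = 1 + 2/7 = 9/7
1 + 1/(9/7) = 1 + 7/9 = 16/9
1 + 1/(16/9) = 1 + 9/16 = 25/16
1 + 1/(25/16) = 1 + 16/25 = 41/25
4 + 1/(41/25) = 4 + 25/41 = 189/41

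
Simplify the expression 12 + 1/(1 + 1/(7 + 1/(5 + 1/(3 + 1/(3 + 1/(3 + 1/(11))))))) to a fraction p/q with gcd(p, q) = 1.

Start with 11.
3 + 1/(11/1) = 3 + 1/11 = 34/11
3 + 1/(34/11) = 3 + 11/34 = 113/34
3 + 1/(113/34) = 3 + 34/113 = 373/113
5 + 1/(373/113) = 5 + 113/373 = 1978/373
7 + 1/(1978/373) = 7 + 373/1978 = 14219/1978
1 + 1/(14219/1978) = 1 + 1978/14219 = 16197/14219
12 + 1/(16197/14219) = 12 + 14219/16197 = 208583/16197

208583/16197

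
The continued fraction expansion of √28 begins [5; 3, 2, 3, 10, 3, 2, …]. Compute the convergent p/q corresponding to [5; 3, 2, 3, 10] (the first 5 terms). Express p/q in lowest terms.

a_0 = 5: 5/1
a_1 = 3: 16/3
a_2 = 2: 37/7
a_3 = 3: 127/24
a_4 = 10: 1307/247

1307/247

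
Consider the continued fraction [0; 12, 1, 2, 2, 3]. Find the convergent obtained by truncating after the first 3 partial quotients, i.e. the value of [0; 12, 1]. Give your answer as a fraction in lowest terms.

1/13

Start with 1.
12 + 1/(1/1) = 12 + 1/1 = 13/1
0 + 1/(13/1) = 0 + 1/13 = 1/13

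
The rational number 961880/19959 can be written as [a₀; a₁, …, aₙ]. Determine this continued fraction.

Repeatedly divide and take the remainder:
⌊961880/19959⌋ = 48, remainder 3848
⌊19959/3848⌋ = 5, remainder 719
⌊3848/719⌋ = 5, remainder 253
⌊719/253⌋ = 2, remainder 213
⌊253/213⌋ = 1, remainder 40
⌊213/40⌋ = 5, remainder 13
⌊40/13⌋ = 3, remainder 1
⌊13/1⌋ = 13, remainder 0

[48; 5, 5, 2, 1, 5, 3, 13]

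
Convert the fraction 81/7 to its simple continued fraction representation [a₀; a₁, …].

81 ÷ 7 → quotient 11, remainder 4
7 ÷ 4 → quotient 1, remainder 3
4 ÷ 3 → quotient 1, remainder 1
3 ÷ 1 → quotient 3, remainder 0

[11; 1, 1, 3]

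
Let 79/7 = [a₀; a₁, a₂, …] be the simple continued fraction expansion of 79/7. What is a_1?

3

79 ÷ 7 → quotient 11, remainder 2
7 ÷ 2 → quotient 3, remainder 1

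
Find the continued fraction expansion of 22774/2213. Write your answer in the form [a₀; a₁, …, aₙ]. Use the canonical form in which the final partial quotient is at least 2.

[10; 3, 2, 3, 2, 2, 1, 11]

Repeatedly divide and take the remainder:
22774 = 10·2213 + 644, so a_0 = 10
2213 = 3·644 + 281, so a_1 = 3
644 = 2·281 + 82, so a_2 = 2
281 = 3·82 + 35, so a_3 = 3
82 = 2·35 + 12, so a_4 = 2
35 = 2·12 + 11, so a_5 = 2
12 = 1·11 + 1, so a_6 = 1
11 = 11·1 + 0, so a_7 = 11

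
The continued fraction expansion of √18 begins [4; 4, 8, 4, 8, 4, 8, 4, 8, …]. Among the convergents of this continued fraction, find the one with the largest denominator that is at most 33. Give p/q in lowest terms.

a_0 = 4: 4/1  (≤ bound)
a_1 = 4: 17/4  (≤ bound)
a_2 = 8: 140/33  (≤ bound)
a_3 = 4: 577/136  (> 33, stop)

140/33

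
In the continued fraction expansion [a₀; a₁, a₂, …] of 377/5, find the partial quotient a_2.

2

377 ÷ 5 → quotient 75, remainder 2
5 ÷ 2 → quotient 2, remainder 1
2 ÷ 1 → quotient 2, remainder 0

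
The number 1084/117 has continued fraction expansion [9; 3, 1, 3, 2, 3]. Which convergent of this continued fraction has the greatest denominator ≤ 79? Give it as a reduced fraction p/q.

315/34

List convergents until the denominator exceeds the bound:
a_0 = 9: 9/1  (≤ bound)
a_1 = 3: 28/3  (≤ bound)
a_2 = 1: 37/4  (≤ bound)
a_3 = 3: 139/15  (≤ bound)
a_4 = 2: 315/34  (≤ bound)
a_5 = 3: 1084/117  (> 79, stop)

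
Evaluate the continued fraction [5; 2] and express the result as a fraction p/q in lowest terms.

Compute successive convergents:
a_0 = 5: 5/1
a_1 = 2: 11/2

11/2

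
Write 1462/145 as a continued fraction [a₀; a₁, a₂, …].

⌊1462/145⌋ = 10, remainder 12
⌊145/12⌋ = 12, remainder 1
⌊12/1⌋ = 12, remainder 0

[10; 12, 12]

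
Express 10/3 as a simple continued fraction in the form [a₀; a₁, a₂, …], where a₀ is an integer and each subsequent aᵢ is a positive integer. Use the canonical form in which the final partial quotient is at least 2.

[3; 3]

Run the Euclidean algorithm, recording each quotient:
10 = 3·3 + 1, so a_0 = 3
3 = 3·1 + 0, so a_1 = 3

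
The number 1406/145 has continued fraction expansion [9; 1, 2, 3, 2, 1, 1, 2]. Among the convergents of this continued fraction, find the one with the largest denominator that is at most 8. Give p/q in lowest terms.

a_0 = 9: 9/1  (≤ bound)
a_1 = 1: 10/1  (≤ bound)
a_2 = 2: 29/3  (≤ bound)
a_3 = 3: 97/10  (> 8, stop)

29/3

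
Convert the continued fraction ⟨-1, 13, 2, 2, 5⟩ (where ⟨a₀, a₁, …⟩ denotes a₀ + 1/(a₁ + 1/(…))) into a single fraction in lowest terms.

Start with 5.
2 + 1/(5/1) = 2 + 1/5 = 11/5
2 + 1/(11/5) = 2 + 5/11 = 27/11
13 + 1/(27/11) = 13 + 11/27 = 362/27
-1 + 1/(362/27) = -1 + 27/362 = -335/362

-335/362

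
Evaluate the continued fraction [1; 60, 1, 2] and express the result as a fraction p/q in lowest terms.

Use the convergent recurrence hₖ = aₖ·hₖ₋₁ + hₖ₋₂ (and likewise for the denominators kₖ):
a_0 = 1: 1/1
a_1 = 60: 61/60
a_2 = 1: 62/61
a_3 = 2: 185/182

185/182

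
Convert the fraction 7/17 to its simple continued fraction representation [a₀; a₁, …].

Repeatedly divide and take the remainder:
7 = 0·17 + 7, so a_0 = 0
17 = 2·7 + 3, so a_1 = 2
7 = 2·3 + 1, so a_2 = 2
3 = 3·1 + 0, so a_3 = 3

[0; 2, 2, 3]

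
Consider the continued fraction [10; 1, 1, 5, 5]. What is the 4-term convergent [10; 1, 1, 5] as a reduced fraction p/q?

Start with 5.
1 + 1/(5/1) = 1 + 1/5 = 6/5
1 + 1/(6/5) = 1 + 5/6 = 11/6
10 + 1/(11/6) = 10 + 6/11 = 116/11

116/11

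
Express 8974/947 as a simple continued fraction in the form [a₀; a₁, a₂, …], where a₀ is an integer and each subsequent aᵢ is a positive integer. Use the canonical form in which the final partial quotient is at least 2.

8974 = 9·947 + 451, so a_0 = 9
947 = 2·451 + 45, so a_1 = 2
451 = 10·45 + 1, so a_2 = 10
45 = 45·1 + 0, so a_3 = 45

[9; 2, 10, 45]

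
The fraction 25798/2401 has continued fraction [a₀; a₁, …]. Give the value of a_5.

51

25798 ÷ 2401 → quotient 10, remainder 1788
2401 ÷ 1788 → quotient 1, remainder 613
1788 ÷ 613 → quotient 2, remainder 562
613 ÷ 562 → quotient 1, remainder 51
562 ÷ 51 → quotient 11, remainder 1
51 ÷ 1 → quotient 51, remainder 0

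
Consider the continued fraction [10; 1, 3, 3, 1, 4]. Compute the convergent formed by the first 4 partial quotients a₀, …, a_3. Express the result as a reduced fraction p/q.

140/13

a_0 = 10: 10/1
a_1 = 1: 11/1
a_2 = 3: 43/4
a_3 = 3: 140/13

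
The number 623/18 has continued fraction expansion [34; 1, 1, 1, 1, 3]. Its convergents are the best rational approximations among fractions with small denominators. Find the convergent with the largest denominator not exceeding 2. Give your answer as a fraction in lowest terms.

List convergents until the denominator exceeds the bound:
a_0 = 34: 34/1  (≤ bound)
a_1 = 1: 35/1  (≤ bound)
a_2 = 1: 69/2  (≤ bound)
a_3 = 1: 104/3  (> 2, stop)

69/2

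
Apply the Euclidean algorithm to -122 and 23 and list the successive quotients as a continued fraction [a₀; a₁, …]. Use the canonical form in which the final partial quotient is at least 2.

Repeatedly divide and take the remainder:
-122 ÷ 23 → quotient -6, remainder 16
23 ÷ 16 → quotient 1, remainder 7
16 ÷ 7 → quotient 2, remainder 2
7 ÷ 2 → quotient 3, remainder 1
2 ÷ 1 → quotient 2, remainder 0

[-6; 1, 2, 3, 2]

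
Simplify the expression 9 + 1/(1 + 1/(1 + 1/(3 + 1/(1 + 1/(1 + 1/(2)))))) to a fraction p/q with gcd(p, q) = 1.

a_0 = 9: 9/1
a_1 = 1: 10/1
a_2 = 1: 19/2
a_3 = 3: 67/7
a_4 = 1: 86/9
a_5 = 1: 153/16
a_6 = 2: 392/41

392/41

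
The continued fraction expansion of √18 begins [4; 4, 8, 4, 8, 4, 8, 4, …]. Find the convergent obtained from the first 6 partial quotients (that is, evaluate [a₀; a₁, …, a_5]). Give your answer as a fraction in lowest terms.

19601/4620

a_0 = 4: 4/1
a_1 = 4: 17/4
a_2 = 8: 140/33
a_3 = 4: 577/136
a_4 = 8: 4756/1121
a_5 = 4: 19601/4620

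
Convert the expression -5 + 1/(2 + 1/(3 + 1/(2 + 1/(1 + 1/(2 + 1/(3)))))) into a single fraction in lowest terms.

-954/209

a_0 = -5: -5/1
a_1 = 2: -9/2
a_2 = 3: -32/7
a_3 = 2: -73/16
a_4 = 1: -105/23
a_5 = 2: -283/62
a_6 = 3: -954/209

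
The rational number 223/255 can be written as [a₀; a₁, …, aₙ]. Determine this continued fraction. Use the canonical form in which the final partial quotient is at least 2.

[0; 1, 6, 1, 31]

⌊223/255⌋ = 0, remainder 223
⌊255/223⌋ = 1, remainder 32
⌊223/32⌋ = 6, remainder 31
⌊32/31⌋ = 1, remainder 1
⌊31/1⌋ = 31, remainder 0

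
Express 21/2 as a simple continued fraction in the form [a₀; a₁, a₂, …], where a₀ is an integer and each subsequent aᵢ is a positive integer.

Repeatedly divide and take the remainder:
21 ÷ 2 → quotient 10, remainder 1
2 ÷ 1 → quotient 2, remainder 0

[10; 2]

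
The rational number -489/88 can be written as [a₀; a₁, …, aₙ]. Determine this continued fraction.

[-6; 2, 3, 1, 9]

⌊-489/88⌋ = -6, remainder 39
⌊88/39⌋ = 2, remainder 10
⌊39/10⌋ = 3, remainder 9
⌊10/9⌋ = 1, remainder 1
⌊9/1⌋ = 9, remainder 0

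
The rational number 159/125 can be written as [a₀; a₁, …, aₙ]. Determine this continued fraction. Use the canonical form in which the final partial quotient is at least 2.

159 ÷ 125 → quotient 1, remainder 34
125 ÷ 34 → quotient 3, remainder 23
34 ÷ 23 → quotient 1, remainder 11
23 ÷ 11 → quotient 2, remainder 1
11 ÷ 1 → quotient 11, remainder 0

[1; 3, 1, 2, 11]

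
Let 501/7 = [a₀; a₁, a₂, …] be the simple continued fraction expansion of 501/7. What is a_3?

Repeatedly divide and take the remainder:
501 ÷ 7 → quotient 71, remainder 4
7 ÷ 4 → quotient 1, remainder 3
4 ÷ 3 → quotient 1, remainder 1
3 ÷ 1 → quotient 3, remainder 0

3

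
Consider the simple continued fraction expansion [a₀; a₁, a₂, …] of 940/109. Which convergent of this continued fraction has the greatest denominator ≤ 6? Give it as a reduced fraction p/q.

43/5

List convergents until the denominator exceeds the bound:
a_0 = 8: 8/1  (≤ bound)
a_1 = 1: 9/1  (≤ bound)
a_2 = 1: 17/2  (≤ bound)
a_3 = 1: 26/3  (≤ bound)
a_4 = 1: 43/5  (≤ bound)
a_5 = 1: 69/8  (> 6, stop)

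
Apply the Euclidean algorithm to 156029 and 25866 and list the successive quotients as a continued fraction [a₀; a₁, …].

156029 = 6·25866 + 833, so a_0 = 6
25866 = 31·833 + 43, so a_1 = 31
833 = 19·43 + 16, so a_2 = 19
43 = 2·16 + 11, so a_3 = 2
16 = 1·11 + 5, so a_4 = 1
11 = 2·5 + 1, so a_5 = 2
5 = 5·1 + 0, so a_6 = 5

[6; 31, 19, 2, 1, 2, 5]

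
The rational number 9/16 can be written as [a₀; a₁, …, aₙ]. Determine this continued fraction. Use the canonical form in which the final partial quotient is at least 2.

[0; 1, 1, 3, 2]

Run the Euclidean algorithm, recording each quotient:
9 ÷ 16 → quotient 0, remainder 9
16 ÷ 9 → quotient 1, remainder 7
9 ÷ 7 → quotient 1, remainder 2
7 ÷ 2 → quotient 3, remainder 1
2 ÷ 1 → quotient 2, remainder 0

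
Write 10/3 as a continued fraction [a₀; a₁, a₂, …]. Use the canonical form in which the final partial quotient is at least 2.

[3; 3]

10 ÷ 3 → quotient 3, remainder 1
3 ÷ 1 → quotient 3, remainder 0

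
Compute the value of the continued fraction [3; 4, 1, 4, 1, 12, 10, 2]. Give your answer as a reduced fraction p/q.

25239/7870

a_0 = 3: 3/1
a_1 = 4: 13/4
a_2 = 1: 16/5
a_3 = 4: 77/24
a_4 = 1: 93/29
a_5 = 12: 1193/372
a_6 = 10: 12023/3749
a_7 = 2: 25239/7870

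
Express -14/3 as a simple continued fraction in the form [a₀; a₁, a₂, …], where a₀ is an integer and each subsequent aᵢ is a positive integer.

[-5; 3]

Apply division with remainder until the remainder is 0:
-14 ÷ 3 → quotient -5, remainder 1
3 ÷ 1 → quotient 3, remainder 0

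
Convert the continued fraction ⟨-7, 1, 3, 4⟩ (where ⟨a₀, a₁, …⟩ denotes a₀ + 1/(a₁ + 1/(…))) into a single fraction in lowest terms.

-106/17

Build up convergents one term at a time:
a_0 = -7: -7/1
a_1 = 1: -6/1
a_2 = 3: -25/4
a_3 = 4: -106/17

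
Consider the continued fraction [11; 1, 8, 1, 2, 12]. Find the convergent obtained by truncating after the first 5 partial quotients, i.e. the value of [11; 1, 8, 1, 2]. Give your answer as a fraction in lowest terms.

Work from the innermost term outward:
Start with 2.
1 + 1/(2/1) = 1 + 1/2 = 3/2
8 + 1/(3/2) = 8 + 2/3 = 26/3
1 + 1/(26/3) = 1 + 3/26 = 29/26
11 + 1/(29/26) = 11 + 26/29 = 345/29

345/29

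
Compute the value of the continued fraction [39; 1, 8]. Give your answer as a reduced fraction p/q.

359/9

Start with 8.
1 + 1/(8/1) = 1 + 1/8 = 9/8
39 + 1/(9/8) = 39 + 8/9 = 359/9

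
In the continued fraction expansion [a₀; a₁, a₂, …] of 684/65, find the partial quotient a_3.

Run the Euclidean algorithm, recording each quotient:
684 ÷ 65 → quotient 10, remainder 34
65 ÷ 34 → quotient 1, remainder 31
34 ÷ 31 → quotient 1, remainder 3
31 ÷ 3 → quotient 10, remainder 1

10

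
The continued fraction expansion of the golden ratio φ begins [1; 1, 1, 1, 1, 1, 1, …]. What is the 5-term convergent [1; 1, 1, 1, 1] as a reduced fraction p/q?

8/5

Start with 1.
1 + 1/(1/1) = 1 + 1/1 = 2/1
1 + 1/(2/1) = 1 + 1/2 = 3/2
1 + 1/(3/2) = 1 + 2/3 = 5/3
1 + 1/(5/3) = 1 + 3/5 = 8/5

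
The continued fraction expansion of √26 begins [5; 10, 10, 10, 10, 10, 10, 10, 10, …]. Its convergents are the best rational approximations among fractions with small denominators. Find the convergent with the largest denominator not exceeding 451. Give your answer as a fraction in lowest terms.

515/101

a_0 = 5: 5/1  (≤ bound)
a_1 = 10: 51/10  (≤ bound)
a_2 = 10: 515/101  (≤ bound)
a_3 = 10: 5201/1020  (> 451, stop)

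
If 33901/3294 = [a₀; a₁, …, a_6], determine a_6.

6

Run the Euclidean algorithm, recording each quotient:
33901 = 10·3294 + 961, so a_0 = 10
3294 = 3·961 + 411, so a_1 = 3
961 = 2·411 + 139, so a_2 = 2
411 = 2·139 + 133, so a_3 = 2
139 = 1·133 + 6, so a_4 = 1
133 = 22·6 + 1, so a_5 = 22
6 = 6·1 + 0, so a_6 = 6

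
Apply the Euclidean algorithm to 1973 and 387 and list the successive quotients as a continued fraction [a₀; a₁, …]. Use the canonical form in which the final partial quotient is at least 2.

1973 ÷ 387 → quotient 5, remainder 38
387 ÷ 38 → quotient 10, remainder 7
38 ÷ 7 → quotient 5, remainder 3
7 ÷ 3 → quotient 2, remainder 1
3 ÷ 1 → quotient 3, remainder 0

[5; 10, 5, 2, 3]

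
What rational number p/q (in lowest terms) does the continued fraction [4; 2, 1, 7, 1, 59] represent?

6767/1557

Start with 59.
1 + 1/(59/1) = 1 + 1/59 = 60/59
7 + 1/(60/59) = 7 + 59/60 = 479/60
1 + 1/(479/60) = 1 + 60/479 = 539/479
2 + 1/(539/479) = 2 + 479/539 = 1557/539
4 + 1/(1557/539) = 4 + 539/1557 = 6767/1557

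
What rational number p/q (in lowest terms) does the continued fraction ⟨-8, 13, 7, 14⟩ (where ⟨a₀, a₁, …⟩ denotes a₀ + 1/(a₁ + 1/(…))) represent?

-10309/1301

Compute successive convergents:
a_0 = -8: -8/1
a_1 = 13: -103/13
a_2 = 7: -729/92
a_3 = 14: -10309/1301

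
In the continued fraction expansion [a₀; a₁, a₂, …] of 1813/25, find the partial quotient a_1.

1813 ÷ 25 → quotient 72, remainder 13
25 ÷ 13 → quotient 1, remainder 12

1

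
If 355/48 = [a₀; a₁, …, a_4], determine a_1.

2

355 = 7·48 + 19, so a_0 = 7
48 = 2·19 + 10, so a_1 = 2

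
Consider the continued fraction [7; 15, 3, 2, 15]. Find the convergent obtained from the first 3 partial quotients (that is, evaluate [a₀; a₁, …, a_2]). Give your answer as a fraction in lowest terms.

a_0 = 7: 7/1
a_1 = 15: 106/15
a_2 = 3: 325/46

325/46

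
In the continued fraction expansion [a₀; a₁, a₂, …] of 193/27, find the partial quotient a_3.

Run the Euclidean algorithm, recording each quotient:
⌊193/27⌋ = 7, remainder 4
⌊27/4⌋ = 6, remainder 3
⌊4/3⌋ = 1, remainder 1
⌊3/1⌋ = 3, remainder 0

3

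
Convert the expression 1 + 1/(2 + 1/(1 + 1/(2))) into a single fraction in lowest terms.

Build up convergents one term at a time:
a_0 = 1: 1/1
a_1 = 2: 3/2
a_2 = 1: 4/3
a_3 = 2: 11/8

11/8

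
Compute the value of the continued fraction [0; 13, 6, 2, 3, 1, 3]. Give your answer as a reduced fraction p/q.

Start with 3.
1 + 1/(3/1) = 1 + 1/3 = 4/3
3 + 1/(4/3) = 3 + 3/4 = 15/4
2 + 1/(15/4) = 2 + 4/15 = 34/15
6 + 1/(34/15) = 6 + 15/34 = 219/34
13 + 1/(219/34) = 13 + 34/219 = 2881/219
0 + 1/(2881/219) = 0 + 219/2881 = 219/2881

219/2881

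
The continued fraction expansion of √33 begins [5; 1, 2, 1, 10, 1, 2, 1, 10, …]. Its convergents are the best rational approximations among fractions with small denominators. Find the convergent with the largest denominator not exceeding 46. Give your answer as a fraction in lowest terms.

List convergents until the denominator exceeds the bound:
a_0 = 5: 5/1  (≤ bound)
a_1 = 1: 6/1  (≤ bound)
a_2 = 2: 17/3  (≤ bound)
a_3 = 1: 23/4  (≤ bound)
a_4 = 10: 247/43  (≤ bound)
a_5 = 1: 270/47  (> 46, stop)

247/43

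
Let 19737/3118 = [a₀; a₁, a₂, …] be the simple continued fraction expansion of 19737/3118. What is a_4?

Run the Euclidean algorithm, recording each quotient:
19737 = 6·3118 + 1029, so a_0 = 6
3118 = 3·1029 + 31, so a_1 = 3
1029 = 33·31 + 6, so a_2 = 33
31 = 5·6 + 1, so a_3 = 5
6 = 6·1 + 0, so a_4 = 6

6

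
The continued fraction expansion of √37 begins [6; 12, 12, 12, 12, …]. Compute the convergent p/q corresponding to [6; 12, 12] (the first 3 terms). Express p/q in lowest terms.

882/145

Work from the innermost term outward:
Start with 12.
12 + 1/(12/1) = 12 + 1/12 = 145/12
6 + 1/(145/12) = 6 + 12/145 = 882/145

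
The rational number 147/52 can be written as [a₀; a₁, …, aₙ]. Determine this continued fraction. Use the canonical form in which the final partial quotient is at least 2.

[2; 1, 4, 1, 3, 2]

147 = 2·52 + 43, so a_0 = 2
52 = 1·43 + 9, so a_1 = 1
43 = 4·9 + 7, so a_2 = 4
9 = 1·7 + 2, so a_3 = 1
7 = 3·2 + 1, so a_4 = 3
2 = 2·1 + 0, so a_5 = 2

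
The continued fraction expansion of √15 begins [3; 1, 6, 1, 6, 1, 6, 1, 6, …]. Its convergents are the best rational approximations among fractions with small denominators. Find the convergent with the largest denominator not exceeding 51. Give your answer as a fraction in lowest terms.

31/8

List convergents until the denominator exceeds the bound:
a_0 = 3: 3/1  (≤ bound)
a_1 = 1: 4/1  (≤ bound)
a_2 = 6: 27/7  (≤ bound)
a_3 = 1: 31/8  (≤ bound)
a_4 = 6: 213/55  (> 51, stop)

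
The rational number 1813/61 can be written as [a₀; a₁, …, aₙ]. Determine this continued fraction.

[29; 1, 2, 1, 1, 2, 3]

Run the Euclidean algorithm, recording each quotient:
⌊1813/61⌋ = 29, remainder 44
⌊61/44⌋ = 1, remainder 17
⌊44/17⌋ = 2, remainder 10
⌊17/10⌋ = 1, remainder 7
⌊10/7⌋ = 1, remainder 3
⌊7/3⌋ = 2, remainder 1
⌊3/1⌋ = 3, remainder 0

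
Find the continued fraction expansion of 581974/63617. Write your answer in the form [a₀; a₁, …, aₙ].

Run the Euclidean algorithm, recording each quotient:
⌊581974/63617⌋ = 9, remainder 9421
⌊63617/9421⌋ = 6, remainder 7091
⌊9421/7091⌋ = 1, remainder 2330
⌊7091/2330⌋ = 3, remainder 101
⌊2330/101⌋ = 23, remainder 7
⌊101/7⌋ = 14, remainder 3
⌊7/3⌋ = 2, remainder 1
⌊3/1⌋ = 3, remainder 0

[9; 6, 1, 3, 23, 14, 2, 3]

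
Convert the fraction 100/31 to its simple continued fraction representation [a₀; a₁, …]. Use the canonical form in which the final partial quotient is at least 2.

⌊100/31⌋ = 3, remainder 7
⌊31/7⌋ = 4, remainder 3
⌊7/3⌋ = 2, remainder 1
⌊3/1⌋ = 3, remainder 0

[3; 4, 2, 3]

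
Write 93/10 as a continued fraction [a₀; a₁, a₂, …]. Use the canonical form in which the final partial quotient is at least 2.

⌊93/10⌋ = 9, remainder 3
⌊10/3⌋ = 3, remainder 1
⌊3/1⌋ = 3, remainder 0

[9; 3, 3]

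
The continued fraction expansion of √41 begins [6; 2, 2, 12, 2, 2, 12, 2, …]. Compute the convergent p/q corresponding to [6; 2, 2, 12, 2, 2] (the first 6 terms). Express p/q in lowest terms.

Compute successive convergents:
a_0 = 6: 6/1
a_1 = 2: 13/2
a_2 = 2: 32/5
a_3 = 12: 397/62
a_4 = 2: 826/129
a_5 = 2: 2049/320

2049/320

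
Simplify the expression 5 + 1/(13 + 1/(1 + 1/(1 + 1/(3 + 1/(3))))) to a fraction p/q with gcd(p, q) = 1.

Start with 3.
3 + 1/(3/1) = 3 + 1/3 = 10/3
1 + 1/(10/3) = 1 + 3/10 = 13/10
1 + 1/(13/10) = 1 + 10/13 = 23/13
13 + 1/(23/13) = 13 + 13/23 = 312/23
5 + 1/(312/23) = 5 + 23/312 = 1583/312

1583/312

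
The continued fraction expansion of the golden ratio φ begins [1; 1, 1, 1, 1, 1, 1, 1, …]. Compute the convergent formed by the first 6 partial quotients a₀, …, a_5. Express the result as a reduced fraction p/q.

13/8

Use the convergent recurrence hₖ = aₖ·hₖ₋₁ + hₖ₋₂ (and likewise for the denominators kₖ):
a_0 = 1: 1/1
a_1 = 1: 2/1
a_2 = 1: 3/2
a_3 = 1: 5/3
a_4 = 1: 8/5
a_5 = 1: 13/8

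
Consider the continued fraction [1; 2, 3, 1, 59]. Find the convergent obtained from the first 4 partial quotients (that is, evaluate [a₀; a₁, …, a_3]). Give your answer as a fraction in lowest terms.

13/9

Use the convergent recurrence hₖ = aₖ·hₖ₋₁ + hₖ₋₂ (and likewise for the denominators kₖ):
a_0 = 1: 1/1
a_1 = 2: 3/2
a_2 = 3: 10/7
a_3 = 1: 13/9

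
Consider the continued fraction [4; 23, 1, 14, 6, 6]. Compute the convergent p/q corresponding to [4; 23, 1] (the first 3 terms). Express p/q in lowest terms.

97/24

Start with 1.
23 + 1/(1/1) = 23 + 1/1 = 24/1
4 + 1/(24/1) = 4 + 1/24 = 97/24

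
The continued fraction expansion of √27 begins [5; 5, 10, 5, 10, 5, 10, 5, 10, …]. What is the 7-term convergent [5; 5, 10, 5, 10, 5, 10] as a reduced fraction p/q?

716035/137801

a_0 = 5: 5/1
a_1 = 5: 26/5
a_2 = 10: 265/51
a_3 = 5: 1351/260
a_4 = 10: 13775/2651
a_5 = 5: 70226/13515
a_6 = 10: 716035/137801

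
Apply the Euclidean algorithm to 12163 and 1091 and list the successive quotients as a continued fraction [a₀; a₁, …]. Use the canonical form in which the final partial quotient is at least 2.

Run the Euclidean algorithm, recording each quotient:
12163 ÷ 1091 → quotient 11, remainder 162
1091 ÷ 162 → quotient 6, remainder 119
162 ÷ 119 → quotient 1, remainder 43
119 ÷ 43 → quotient 2, remainder 33
43 ÷ 33 → quotient 1, remainder 10
33 ÷ 10 → quotient 3, remainder 3
10 ÷ 3 → quotient 3, remainder 1
3 ÷ 1 → quotient 3, remainder 0

[11; 6, 1, 2, 1, 3, 3, 3]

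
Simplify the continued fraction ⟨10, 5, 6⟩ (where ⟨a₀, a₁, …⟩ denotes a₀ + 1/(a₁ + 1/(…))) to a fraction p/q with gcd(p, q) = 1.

a_0 = 10: 10/1
a_1 = 5: 51/5
a_2 = 6: 316/31

316/31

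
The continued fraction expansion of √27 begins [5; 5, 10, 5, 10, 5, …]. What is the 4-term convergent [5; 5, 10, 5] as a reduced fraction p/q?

Starting at the tail and folding back:
Start with 5.
10 + 1/(5/1) = 10 + 1/5 = 51/5
5 + 1/(51/5) = 5 + 5/51 = 260/51
5 + 1/(260/51) = 5 + 51/260 = 1351/260

1351/260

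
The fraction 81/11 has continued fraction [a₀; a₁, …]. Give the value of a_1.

81 = 7·11 + 4, so a_0 = 7
11 = 2·4 + 3, so a_1 = 2

2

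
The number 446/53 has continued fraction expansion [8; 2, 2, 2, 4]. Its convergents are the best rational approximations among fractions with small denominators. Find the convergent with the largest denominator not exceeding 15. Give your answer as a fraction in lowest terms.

List convergents until the denominator exceeds the bound:
a_0 = 8: 8/1  (≤ bound)
a_1 = 2: 17/2  (≤ bound)
a_2 = 2: 42/5  (≤ bound)
a_3 = 2: 101/12  (≤ bound)
a_4 = 4: 446/53  (> 15, stop)

101/12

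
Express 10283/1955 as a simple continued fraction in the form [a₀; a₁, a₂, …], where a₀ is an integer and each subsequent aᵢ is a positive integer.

[5; 3, 1, 5, 1, 1, 2, 15]

⌊10283/1955⌋ = 5, remainder 508
⌊1955/508⌋ = 3, remainder 431
⌊508/431⌋ = 1, remainder 77
⌊431/77⌋ = 5, remainder 46
⌊77/46⌋ = 1, remainder 31
⌊46/31⌋ = 1, remainder 15
⌊31/15⌋ = 2, remainder 1
⌊15/1⌋ = 15, remainder 0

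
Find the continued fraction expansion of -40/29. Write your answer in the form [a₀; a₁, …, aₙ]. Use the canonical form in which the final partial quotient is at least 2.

[-2; 1, 1, 1, 1, 1, 3]

Apply division with remainder until the remainder is 0:
⌊-40/29⌋ = -2, remainder 18
⌊29/18⌋ = 1, remainder 11
⌊18/11⌋ = 1, remainder 7
⌊11/7⌋ = 1, remainder 4
⌊7/4⌋ = 1, remainder 3
⌊4/3⌋ = 1, remainder 1
⌊3/1⌋ = 3, remainder 0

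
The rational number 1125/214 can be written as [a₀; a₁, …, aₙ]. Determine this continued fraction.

1125 = 5·214 + 55, so a_0 = 5
214 = 3·55 + 49, so a_1 = 3
55 = 1·49 + 6, so a_2 = 1
49 = 8·6 + 1, so a_3 = 8
6 = 6·1 + 0, so a_4 = 6

[5; 3, 1, 8, 6]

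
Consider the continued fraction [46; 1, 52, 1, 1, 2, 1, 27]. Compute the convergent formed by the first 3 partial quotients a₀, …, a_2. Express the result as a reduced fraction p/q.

Start with 52.
1 + 1/(52/1) = 1 + 1/52 = 53/52
46 + 1/(53/52) = 46 + 52/53 = 2490/53

2490/53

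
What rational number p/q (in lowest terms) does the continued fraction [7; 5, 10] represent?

367/51

a_0 = 7: 7/1
a_1 = 5: 36/5
a_2 = 10: 367/51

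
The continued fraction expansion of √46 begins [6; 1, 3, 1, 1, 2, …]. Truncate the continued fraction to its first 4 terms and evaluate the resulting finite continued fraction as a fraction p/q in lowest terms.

34/5

Start with 1.
3 + 1/(1/1) = 3 + 1/1 = 4/1
1 + 1/(4/1) = 1 + 1/4 = 5/4
6 + 1/(5/4) = 6 + 4/5 = 34/5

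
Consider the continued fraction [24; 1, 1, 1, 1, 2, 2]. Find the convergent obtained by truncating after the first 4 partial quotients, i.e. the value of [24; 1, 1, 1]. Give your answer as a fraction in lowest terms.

Starting at the tail and folding back:
Start with 1.
1 + 1/(1/1) = 1 + 1/1 = 2/1
1 + 1/(2/1) = 1 + 1/2 = 3/2
24 + 1/(3/2) = 24 + 2/3 = 74/3

74/3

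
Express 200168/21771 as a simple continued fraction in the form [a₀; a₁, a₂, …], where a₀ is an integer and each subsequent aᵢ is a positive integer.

⌊200168/21771⌋ = 9, remainder 4229
⌊21771/4229⌋ = 5, remainder 626
⌊4229/626⌋ = 6, remainder 473
⌊626/473⌋ = 1, remainder 153
⌊473/153⌋ = 3, remainder 14
⌊153/14⌋ = 10, remainder 13
⌊14/13⌋ = 1, remainder 1
⌊13/1⌋ = 13, remainder 0

[9; 5, 6, 1, 3, 10, 1, 13]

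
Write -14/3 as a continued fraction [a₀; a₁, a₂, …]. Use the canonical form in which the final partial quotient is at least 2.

-14 ÷ 3 → quotient -5, remainder 1
3 ÷ 1 → quotient 3, remainder 0

[-5; 3]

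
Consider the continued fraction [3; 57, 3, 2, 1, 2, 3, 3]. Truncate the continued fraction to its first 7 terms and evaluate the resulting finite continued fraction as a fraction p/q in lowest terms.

a_0 = 3: 3/1
a_1 = 57: 172/57
a_2 = 3: 519/172
a_3 = 2: 1210/401
a_4 = 1: 1729/573
a_5 = 2: 4668/1547
a_6 = 3: 15733/5214

15733/5214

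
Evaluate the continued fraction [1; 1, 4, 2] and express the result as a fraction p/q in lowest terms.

Build up convergents one term at a time:
a_0 = 1: 1/1
a_1 = 1: 2/1
a_2 = 4: 9/5
a_3 = 2: 20/11

20/11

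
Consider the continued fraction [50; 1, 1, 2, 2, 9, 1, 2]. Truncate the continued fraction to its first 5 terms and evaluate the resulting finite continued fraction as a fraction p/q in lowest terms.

a_0 = 50: 50/1
a_1 = 1: 51/1
a_2 = 1: 101/2
a_3 = 2: 253/5
a_4 = 2: 607/12

607/12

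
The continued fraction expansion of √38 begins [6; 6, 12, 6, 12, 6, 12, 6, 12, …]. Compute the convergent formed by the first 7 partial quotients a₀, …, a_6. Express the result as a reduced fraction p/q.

2463306/399601

a_0 = 6: 6/1
a_1 = 6: 37/6
a_2 = 12: 450/73
a_3 = 6: 2737/444
a_4 = 12: 33294/5401
a_5 = 6: 202501/32850
a_6 = 12: 2463306/399601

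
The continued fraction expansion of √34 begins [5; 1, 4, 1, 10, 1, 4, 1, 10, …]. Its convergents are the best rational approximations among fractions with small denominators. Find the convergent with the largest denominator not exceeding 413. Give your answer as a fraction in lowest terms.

List convergents until the denominator exceeds the bound:
a_0 = 5: 5/1  (≤ bound)
a_1 = 1: 6/1  (≤ bound)
a_2 = 4: 29/5  (≤ bound)
a_3 = 1: 35/6  (≤ bound)
a_4 = 10: 379/65  (≤ bound)
a_5 = 1: 414/71  (≤ bound)
a_6 = 4: 2035/349  (≤ bound)
a_7 = 1: 2449/420  (> 413, stop)

2035/349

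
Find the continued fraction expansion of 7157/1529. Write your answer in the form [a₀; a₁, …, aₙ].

[4; 1, 2, 7, 1, 1, 32]

7157 = 4·1529 + 1041, so a_0 = 4
1529 = 1·1041 + 488, so a_1 = 1
1041 = 2·488 + 65, so a_2 = 2
488 = 7·65 + 33, so a_3 = 7
65 = 1·33 + 32, so a_4 = 1
33 = 1·32 + 1, so a_5 = 1
32 = 32·1 + 0, so a_6 = 32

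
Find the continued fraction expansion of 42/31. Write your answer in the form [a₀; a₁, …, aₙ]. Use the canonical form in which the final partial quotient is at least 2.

Repeatedly divide and take the remainder:
⌊42/31⌋ = 1, remainder 11
⌊31/11⌋ = 2, remainder 9
⌊11/9⌋ = 1, remainder 2
⌊9/2⌋ = 4, remainder 1
⌊2/1⌋ = 2, remainder 0

[1; 2, 1, 4, 2]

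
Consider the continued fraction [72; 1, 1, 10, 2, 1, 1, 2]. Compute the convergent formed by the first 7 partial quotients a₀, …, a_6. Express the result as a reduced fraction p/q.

7905/109

Compute successive convergents:
a_0 = 72: 72/1
a_1 = 1: 73/1
a_2 = 1: 145/2
a_3 = 10: 1523/21
a_4 = 2: 3191/44
a_5 = 1: 4714/65
a_6 = 1: 7905/109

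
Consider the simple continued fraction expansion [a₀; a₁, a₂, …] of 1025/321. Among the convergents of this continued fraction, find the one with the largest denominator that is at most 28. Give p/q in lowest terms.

83/26

a_0 = 3: 3/1  (≤ bound)
a_1 = 5: 16/5  (≤ bound)
a_2 = 5: 83/26  (≤ bound)
a_3 = 1: 99/31  (> 28, stop)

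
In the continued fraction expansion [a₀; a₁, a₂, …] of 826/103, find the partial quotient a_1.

51

Apply division with remainder until the remainder is 0:
826 = 8·103 + 2, so a_0 = 8
103 = 51·2 + 1, so a_1 = 51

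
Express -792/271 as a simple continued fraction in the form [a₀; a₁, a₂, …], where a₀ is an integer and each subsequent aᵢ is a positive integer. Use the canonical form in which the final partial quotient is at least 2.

Repeatedly divide and take the remainder:
-792 = -3·271 + 21, so a_0 = -3
271 = 12·21 + 19, so a_1 = 12
21 = 1·19 + 2, so a_2 = 1
19 = 9·2 + 1, so a_3 = 9
2 = 2·1 + 0, so a_4 = 2

[-3; 12, 1, 9, 2]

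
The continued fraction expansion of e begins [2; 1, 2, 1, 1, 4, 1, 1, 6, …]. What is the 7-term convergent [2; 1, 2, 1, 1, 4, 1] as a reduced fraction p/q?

106/39

Start with 1.
4 + 1/(1/1) = 4 + 1/1 = 5/1
1 + 1/(5/1) = 1 + 1/5 = 6/5
1 + 1/(6/5) = 1 + 5/6 = 11/6
2 + 1/(11/6) = 2 + 6/11 = 28/11
1 + 1/(28/11) = 1 + 11/28 = 39/28
2 + 1/(39/28) = 2 + 28/39 = 106/39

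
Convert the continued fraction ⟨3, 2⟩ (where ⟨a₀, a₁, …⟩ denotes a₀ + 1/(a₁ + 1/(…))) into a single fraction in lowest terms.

a_0 = 3: 3/1
a_1 = 2: 7/2

7/2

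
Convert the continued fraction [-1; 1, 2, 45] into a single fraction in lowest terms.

-45/136

Work from the innermost term outward:
Start with 45.
2 + 1/(45/1) = 2 + 1/45 = 91/45
1 + 1/(91/45) = 1 + 45/91 = 136/91
-1 + 1/(136/91) = -1 + 91/136 = -45/136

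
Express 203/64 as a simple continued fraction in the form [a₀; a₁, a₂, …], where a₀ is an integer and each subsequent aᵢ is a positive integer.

[3; 5, 1, 4, 2]

203 = 3·64 + 11, so a_0 = 3
64 = 5·11 + 9, so a_1 = 5
11 = 1·9 + 2, so a_2 = 1
9 = 4·2 + 1, so a_3 = 4
2 = 2·1 + 0, so a_4 = 2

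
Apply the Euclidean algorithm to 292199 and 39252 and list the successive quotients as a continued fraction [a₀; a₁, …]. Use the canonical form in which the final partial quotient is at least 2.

[7; 2, 3, 1, 46, 8, 2, 5]

⌊292199/39252⌋ = 7, remainder 17435
⌊39252/17435⌋ = 2, remainder 4382
⌊17435/4382⌋ = 3, remainder 4289
⌊4382/4289⌋ = 1, remainder 93
⌊4289/93⌋ = 46, remainder 11
⌊93/11⌋ = 8, remainder 5
⌊11/5⌋ = 2, remainder 1
⌊5/1⌋ = 5, remainder 0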